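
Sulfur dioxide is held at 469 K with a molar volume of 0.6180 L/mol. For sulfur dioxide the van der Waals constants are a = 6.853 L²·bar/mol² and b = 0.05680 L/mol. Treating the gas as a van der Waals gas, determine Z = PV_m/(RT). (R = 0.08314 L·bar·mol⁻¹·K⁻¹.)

P = RT/(V_m − b) − a/V_m² = (0.08314)(469)/(0.6180 − 0.05680) − 6.853/(0.6180)²
  = 38.993/0.56120 − 17.943 = 69.481 − 17.943 = 51.538 bar
Z = PV_m/(RT) = (51.538)(0.6180)/((0.08314)(469)) = 31.850/38.993 = 0.8168

Z ≈ 0.8168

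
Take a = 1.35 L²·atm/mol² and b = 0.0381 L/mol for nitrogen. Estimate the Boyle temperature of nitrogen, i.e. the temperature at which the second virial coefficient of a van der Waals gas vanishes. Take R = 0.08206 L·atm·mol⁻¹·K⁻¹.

For a van der Waals gas the second virial coefficient B₂ = b − a/(RT) vanishes at T_B = a/(Rb).
T_B = 1.35/(0.08206×0.0381) = 1.35/0.0031265 = 431.8 K

T_B ≈ 431.8 K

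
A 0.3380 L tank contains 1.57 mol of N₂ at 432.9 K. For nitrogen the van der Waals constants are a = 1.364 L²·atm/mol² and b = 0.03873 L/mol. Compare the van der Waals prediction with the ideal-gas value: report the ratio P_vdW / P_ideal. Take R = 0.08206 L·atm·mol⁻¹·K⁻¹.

P_vdW / P_ideal ≈ 1.041

Ideal: P_ideal = nRT/V = (1.57)(0.08206)(432.9)/0.3380 = 165.007 atm
vdW: P = nRT/(V − nb) − a n²/V² = 55.7723/0.277194 − 3.36212/0.114244 = 201.203 − 29.4293 = 171.774 atm
Ratio = 171.774/165.007 = 1.041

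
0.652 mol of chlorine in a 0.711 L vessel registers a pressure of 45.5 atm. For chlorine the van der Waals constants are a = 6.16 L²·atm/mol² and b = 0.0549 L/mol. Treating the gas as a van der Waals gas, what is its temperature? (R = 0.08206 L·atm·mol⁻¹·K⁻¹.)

T ≈ 639.6 K

T = (P + a n²/V²)(V − nb)/(nR)
P + a n²/V² = 45.5 + (6.16)(0.652)²/(0.711)² = 50.680 atm
V − nb = 0.711 − (0.652)(0.0549) = 0.67521 L
T = (50.680)(0.67521)/((0.652)(0.08206)) = 639.6 K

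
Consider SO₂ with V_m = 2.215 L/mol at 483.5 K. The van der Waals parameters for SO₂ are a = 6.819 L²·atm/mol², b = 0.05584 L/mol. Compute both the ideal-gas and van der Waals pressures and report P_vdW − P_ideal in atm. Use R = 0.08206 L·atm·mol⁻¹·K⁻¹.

ΔP ≈ -0.927 atm

Ideal: P_ideal = RT/V_m = (0.08206)(483.5)/2.215 = 17.9124 atm
vdW: P = RT/(V_m − b) − a/V_m² = 39.6760/2.15916 − 6.819/4.90623 = 18.3757 − 1.38987 = 16.9858 atm
ΔP = 16.9858 − 17.9124 = -0.927 atm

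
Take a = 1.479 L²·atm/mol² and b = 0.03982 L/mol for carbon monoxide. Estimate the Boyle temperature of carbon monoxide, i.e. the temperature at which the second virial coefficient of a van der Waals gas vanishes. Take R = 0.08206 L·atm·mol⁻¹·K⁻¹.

For a van der Waals gas the second virial coefficient B₂ = b − a/(RT) vanishes at T_B = a/(Rb).
T_B = 1.479/(0.08206×0.03982) = 1.479/0.0032676 = 452.6 K

T_B ≈ 452.6 K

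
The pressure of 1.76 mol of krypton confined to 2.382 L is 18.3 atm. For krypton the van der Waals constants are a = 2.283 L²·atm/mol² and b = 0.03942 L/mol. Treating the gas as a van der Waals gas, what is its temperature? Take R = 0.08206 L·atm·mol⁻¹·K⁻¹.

T ≈ 313.0 K

T = (P + a n²/V²)(V − nb)/(nR)
P + a n²/V² = 18.3 + (2.283)(1.76)²/(2.382)² = 19.546 atm
V − nb = 2.382 − (1.76)(0.03942) = 2.3126 L
T = (19.546)(2.3126)/((1.76)(0.08206)) = 313.0 K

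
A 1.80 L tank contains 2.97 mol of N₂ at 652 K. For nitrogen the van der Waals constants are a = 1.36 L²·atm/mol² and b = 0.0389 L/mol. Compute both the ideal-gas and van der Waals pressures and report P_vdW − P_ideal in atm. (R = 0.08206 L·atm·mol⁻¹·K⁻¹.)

Ideal: P_ideal = nRT/V = (2.97)(0.08206)(652)/1.80 = 88.2801 atm
vdW: P = nRT/(V − nb) − a n²/V² = 158.904/1.68447 − 11.9964/3.24000 = 94.3347 − 3.70259 = 90.6321 atm
ΔP = 90.6321 − 88.2801 = 2.352 atm

ΔP ≈ 2.352 atm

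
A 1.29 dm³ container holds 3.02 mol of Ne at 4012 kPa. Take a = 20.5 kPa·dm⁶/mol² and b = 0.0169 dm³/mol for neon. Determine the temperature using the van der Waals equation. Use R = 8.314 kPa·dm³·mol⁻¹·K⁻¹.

T ≈ 203.5 K

T = (P + a n²/V²)(V − nb)/(nR)
P + a n²/V² = 4012 + (20.5)(3.02)²/(1.29)² = 4124.4 kPa
V − nb = 1.29 − (3.02)(0.0169) = 1.2390 dm³
T = (4124.4)(1.2390)/((3.02)(8.314)) = 203.5 K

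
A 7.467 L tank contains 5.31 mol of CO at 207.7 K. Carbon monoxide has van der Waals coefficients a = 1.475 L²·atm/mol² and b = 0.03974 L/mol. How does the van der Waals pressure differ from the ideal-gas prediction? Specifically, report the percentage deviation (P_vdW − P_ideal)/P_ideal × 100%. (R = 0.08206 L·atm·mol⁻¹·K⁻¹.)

Ideal: P_ideal = nRT/V = (5.31)(0.08206)(207.7)/7.467 = 12.1204 atm
vdW: P = nRT/(V − nb) − a n²/V² = 90.5029/7.25598 − 41.5892/55.7561 = 12.4729 − 0.745913 = 11.7270 atm
% deviation = (11.7270 − 12.1204)/12.1204 × 100% = -3.25%

-3.25 %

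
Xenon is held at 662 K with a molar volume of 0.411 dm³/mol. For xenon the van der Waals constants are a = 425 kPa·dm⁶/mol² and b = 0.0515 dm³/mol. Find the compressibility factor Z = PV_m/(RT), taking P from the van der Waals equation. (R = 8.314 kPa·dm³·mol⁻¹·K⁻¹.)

P = RT/(V_m − b) − a/V_m² = (8.314)(662)/(0.411 − 0.0515) − 425/(0.411)²
  = 5503.9/0.35950 − 2516.0 = 15310 − 2516.0 = 12794 kPa
Z = PV_m/(RT) = (12794)(0.411)/((8.314)(662)) = 5258.3/5503.9 = 0.9554

Z ≈ 0.9554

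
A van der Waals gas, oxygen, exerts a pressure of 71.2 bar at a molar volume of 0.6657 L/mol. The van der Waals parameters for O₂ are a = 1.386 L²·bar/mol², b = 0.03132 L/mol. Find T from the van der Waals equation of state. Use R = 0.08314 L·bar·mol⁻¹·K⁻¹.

T ≈ 567.1 K

T = (P + a/V_m²)(V_m − b)/R
P + a/V_m² = 71.2 + 1.386/(0.6657)² = 74.328 bar
V_m − b = 0.6657 − 0.03132 = 0.63438 L/mol
T = (74.328)(0.63438)/0.08314 = 567.1 K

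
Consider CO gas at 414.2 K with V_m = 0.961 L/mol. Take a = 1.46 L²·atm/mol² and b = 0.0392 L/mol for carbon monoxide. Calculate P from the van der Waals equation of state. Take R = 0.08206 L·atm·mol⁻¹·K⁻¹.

P ≈ 35.29 atm

P = RT/(V_m − b) − a/V_m²
RT/(V_m − b) = (0.08206)(414.2)/(0.961 − 0.0392) = 33.989/0.92180 = 36.872 atm
a/V_m² = 1.46/(0.961)² = 1.5809 atm
P = 36.872 − 1.5809 = 35.29 atm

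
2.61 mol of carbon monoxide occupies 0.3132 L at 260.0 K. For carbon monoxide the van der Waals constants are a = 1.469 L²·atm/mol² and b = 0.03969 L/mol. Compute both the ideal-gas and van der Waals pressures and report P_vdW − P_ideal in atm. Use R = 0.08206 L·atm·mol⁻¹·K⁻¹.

ΔP ≈ -14.15 atm

Ideal: P_ideal = nRT/V = (2.61)(0.08206)(260.0)/0.3132 = 177.797 atm
vdW: P = nRT/(V − nb) − a n²/V² = 55.6859/0.209609 − 10.0070/0.0980942 = 265.666 − 102.014 = 163.652 atm
ΔP = 163.652 − 177.797 = -14.15 atm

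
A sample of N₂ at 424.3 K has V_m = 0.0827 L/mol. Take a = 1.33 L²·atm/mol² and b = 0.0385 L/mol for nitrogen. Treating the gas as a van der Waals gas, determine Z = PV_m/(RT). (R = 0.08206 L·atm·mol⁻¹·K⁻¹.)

P = RT/(V_m − b) − a/V_m² = (0.08206)(424.3)/(0.0827 − 0.0385) − 1.33/(0.0827)²
  = 34.818/0.044200 − 194.46 = 787.74 − 194.46 = 593.28 atm
Z = PV_m/(RT) = (593.28)(0.0827)/((0.08206)(424.3)) = 49.064/34.818 = 1.409

Z ≈ 1.409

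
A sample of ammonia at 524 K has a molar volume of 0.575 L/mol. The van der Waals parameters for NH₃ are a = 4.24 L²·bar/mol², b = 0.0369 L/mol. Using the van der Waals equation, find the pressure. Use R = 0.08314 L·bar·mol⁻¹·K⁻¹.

P = RT/(V_m − b) − a/V_m²
RT/(V_m − b) = (0.08314)(524)/(0.575 − 0.0369) = 43.565/0.53810 = 80.961 bar
a/V_m² = 4.24/(0.575)² = 12.824 bar
P = 80.961 − 12.824 = 68.14 bar

P ≈ 68.14 bar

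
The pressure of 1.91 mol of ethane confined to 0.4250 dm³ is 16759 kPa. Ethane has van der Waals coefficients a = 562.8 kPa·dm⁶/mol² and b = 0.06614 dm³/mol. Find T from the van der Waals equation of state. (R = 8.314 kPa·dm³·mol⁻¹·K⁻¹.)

T ≈ 529.0 K

T = (P + a n²/V²)(V − nb)/(nR)
P + a n²/V² = 16759 + (562.8)(1.91)²/(0.4250)² = 28126 kPa
V − nb = 0.4250 − (1.91)(0.06614) = 0.29867 dm³
T = (28126)(0.29867)/((1.91)(8.314)) = 529.0 K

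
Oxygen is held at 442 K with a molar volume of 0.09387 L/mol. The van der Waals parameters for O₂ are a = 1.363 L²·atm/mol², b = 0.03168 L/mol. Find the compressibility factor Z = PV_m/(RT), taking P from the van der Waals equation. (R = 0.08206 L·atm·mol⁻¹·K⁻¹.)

Z ≈ 1.109

P = RT/(V_m − b) − a/V_m² = (0.08206)(442)/(0.09387 − 0.03168) − 1.363/(0.09387)²
  = 36.271/0.062190 − 154.68 = 583.23 − 154.68 = 428.55 atm
Z = PV_m/(RT) = (428.55)(0.09387)/((0.08206)(442)) = 40.228/36.271 = 1.109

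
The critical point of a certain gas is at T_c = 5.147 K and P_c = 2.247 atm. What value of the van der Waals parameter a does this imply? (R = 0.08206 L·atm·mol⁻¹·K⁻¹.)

a ≈ 0.03349 L²·atm/mol²

From T_c = 8a/(27Rb) and P_c = a/(27b²): a = 27 R² T_c²/(64 P_c).
a = 27×(0.08206)²×(5.147)²/(64×2.247) = 4.8165/143.81 = 0.03349 L²·atm/mol²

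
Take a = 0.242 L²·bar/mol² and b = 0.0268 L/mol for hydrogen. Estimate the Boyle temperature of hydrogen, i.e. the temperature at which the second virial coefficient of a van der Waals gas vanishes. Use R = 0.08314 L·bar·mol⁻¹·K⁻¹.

For a van der Waals gas the second virial coefficient B₂ = b − a/(RT) vanishes at T_B = a/(Rb).
T_B = 0.242/(0.08314×0.0268) = 0.242/0.0022282 = 108.6 K

T_B ≈ 108.6 K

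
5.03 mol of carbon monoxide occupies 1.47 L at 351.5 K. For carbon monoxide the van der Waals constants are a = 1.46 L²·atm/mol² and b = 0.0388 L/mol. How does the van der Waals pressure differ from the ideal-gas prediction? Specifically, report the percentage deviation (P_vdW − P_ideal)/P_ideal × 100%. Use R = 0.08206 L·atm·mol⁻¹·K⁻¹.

-2.01 %

Ideal: P_ideal = nRT/V = (5.03)(0.08206)(351.5)/1.47 = 98.6978 atm
vdW: P = nRT/(V − nb) − a n²/V² = 145.086/1.27484 − 36.9393/2.16090 = 113.807 − 17.0944 = 96.713 atm
% deviation = (96.713 − 98.6978)/98.6978 × 100% = -2.01%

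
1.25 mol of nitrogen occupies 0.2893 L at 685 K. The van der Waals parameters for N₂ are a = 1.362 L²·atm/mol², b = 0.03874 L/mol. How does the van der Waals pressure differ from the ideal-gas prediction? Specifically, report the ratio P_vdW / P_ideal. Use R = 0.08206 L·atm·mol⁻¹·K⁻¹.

P_vdW / P_ideal ≈ 1.096

Ideal: P_ideal = nRT/V = (1.25)(0.08206)(685)/0.2893 = 242.875 atm
vdW: P = nRT/(V − nb) − a n²/V² = 70.2639/0.240875 − 2.12813/0.0836945 = 291.703 − 25.4274 = 266.276 atm
Ratio = 266.276/242.875 = 1.096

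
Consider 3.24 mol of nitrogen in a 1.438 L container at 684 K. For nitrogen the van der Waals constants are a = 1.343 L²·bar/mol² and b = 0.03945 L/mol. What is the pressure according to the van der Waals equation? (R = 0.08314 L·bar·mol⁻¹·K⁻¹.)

P = nRT/(V − nb) − a n²/V²
nRT/(V − nb) = (3.24)(0.08314)(684)/(1.438 − 3.24×0.03945) = 184.25/1.3102 = 140.63 bar
a n²/V² = (1.343)(3.24)²/(1.438)² = 6.8179 bar
P = 140.63 − 6.8179 = 133.8 bar

P ≈ 133.8 bar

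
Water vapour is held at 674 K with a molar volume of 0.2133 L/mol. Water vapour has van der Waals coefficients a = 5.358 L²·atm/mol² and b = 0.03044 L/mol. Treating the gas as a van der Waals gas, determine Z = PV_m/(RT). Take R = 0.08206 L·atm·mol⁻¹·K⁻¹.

P = RT/(V_m − b) − a/V_m² = (0.08206)(674)/(0.2133 − 0.03044) − 5.358/(0.2133)²
  = 55.308/0.18286 − 117.77 = 302.46 − 117.77 = 184.69 atm
Z = PV_m/(RT) = (184.69)(0.2133)/((0.08206)(674)) = 39.394/55.308 = 0.7123

Z ≈ 0.7123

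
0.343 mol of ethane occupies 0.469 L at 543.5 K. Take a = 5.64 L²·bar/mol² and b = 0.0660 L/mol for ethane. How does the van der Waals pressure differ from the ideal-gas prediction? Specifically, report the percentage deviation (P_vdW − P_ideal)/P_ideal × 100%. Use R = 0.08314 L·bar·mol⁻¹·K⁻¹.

-4.06 %

Ideal: P_ideal = nRT/V = (0.343)(0.08314)(543.5)/0.469 = 33.0469 bar
vdW: P = nRT/(V − nb) − a n²/V² = 15.4990/0.446362 − 0.663540/0.219961 = 34.7229 − 3.01663 = 31.7063 bar
% deviation = (31.7063 − 33.0469)/33.0469 × 100% = -4.06%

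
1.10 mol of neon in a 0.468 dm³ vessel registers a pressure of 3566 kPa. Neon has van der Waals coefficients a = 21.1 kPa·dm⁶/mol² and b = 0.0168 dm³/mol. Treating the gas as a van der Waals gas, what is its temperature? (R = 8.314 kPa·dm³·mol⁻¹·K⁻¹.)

T ≈ 181.0 K

T = (P + a n²/V²)(V − nb)/(nR)
P + a n²/V² = 3566 + (21.1)(1.10)²/(0.468)² = 3682.6 kPa
V − nb = 0.468 − (1.10)(0.0168) = 0.44952 dm³
T = (3682.6)(0.44952)/((1.10)(8.314)) = 181.0 K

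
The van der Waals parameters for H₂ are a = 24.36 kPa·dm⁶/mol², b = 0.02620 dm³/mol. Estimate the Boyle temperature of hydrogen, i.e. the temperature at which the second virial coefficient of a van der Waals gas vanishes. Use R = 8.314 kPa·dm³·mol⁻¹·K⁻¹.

T_B ≈ 111.8 K

For a van der Waals gas the second virial coefficient B₂ = b − a/(RT) vanishes at T_B = a/(Rb).
T_B = 24.36/(8.314×0.02620) = 24.36/0.21783 = 111.8 K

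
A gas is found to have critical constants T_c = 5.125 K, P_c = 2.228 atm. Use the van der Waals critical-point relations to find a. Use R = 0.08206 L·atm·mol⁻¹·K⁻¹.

a ≈ 0.03349 L²·atm/mol²

From T_c = 8a/(27Rb) and P_c = a/(27b²): a = 27 R² T_c²/(64 P_c).
a = 27×(0.08206)²×(5.125)²/(64×2.228) = 4.7755/142.59 = 0.03349 L²·atm/mol²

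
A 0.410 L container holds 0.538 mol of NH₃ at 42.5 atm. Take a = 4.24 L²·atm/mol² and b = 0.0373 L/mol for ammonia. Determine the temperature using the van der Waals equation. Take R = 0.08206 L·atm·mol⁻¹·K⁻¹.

T ≈ 439.9 K

T = (P + a n²/V²)(V − nb)/(nR)
P + a n²/V² = 42.5 + (4.24)(0.538)²/(0.410)² = 49.801 atm
V − nb = 0.410 − (0.538)(0.0373) = 0.38993 L
T = (49.801)(0.38993)/((0.538)(0.08206)) = 439.9 K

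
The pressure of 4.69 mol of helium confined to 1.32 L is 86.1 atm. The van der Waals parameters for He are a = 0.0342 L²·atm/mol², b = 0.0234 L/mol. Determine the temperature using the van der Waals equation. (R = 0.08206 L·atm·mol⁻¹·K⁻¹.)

T ≈ 272.1 K

T = (P + a n²/V²)(V − nb)/(nR)
P + a n²/V² = 86.1 + (0.0342)(4.69)²/(1.32)² = 86.532 atm
V − nb = 1.32 − (4.69)(0.0234) = 1.2103 L
T = (86.532)(1.2103)/((4.69)(0.08206)) = 272.1 K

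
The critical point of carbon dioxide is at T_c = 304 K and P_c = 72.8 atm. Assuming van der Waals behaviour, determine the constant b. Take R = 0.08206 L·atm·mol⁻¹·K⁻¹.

From T_c = 8a/(27Rb) and P_c = a/(27b²): b = R T_c/(8 P_c).
b = (0.08206)(304)/(8×72.8) = 24.946/582.40 = 0.04283 L/mol

b ≈ 0.04283 L/mol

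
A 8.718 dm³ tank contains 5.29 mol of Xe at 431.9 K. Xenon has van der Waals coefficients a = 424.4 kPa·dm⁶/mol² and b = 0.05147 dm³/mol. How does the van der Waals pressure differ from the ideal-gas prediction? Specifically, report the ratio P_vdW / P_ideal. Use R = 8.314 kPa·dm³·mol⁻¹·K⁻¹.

P_vdW / P_ideal ≈ 0.9605

Ideal: P_ideal = nRT/V = (5.29)(8.314)(431.9)/8.718 = 2178.87 kPa
vdW: P = nRT/(V − nb) − a n²/V² = 18995.4/8.44572 − 11876.5/76.0035 = 2249.12 − 156.263 = 2092.86 kPa
Ratio = 2092.86/2178.87 = 0.9605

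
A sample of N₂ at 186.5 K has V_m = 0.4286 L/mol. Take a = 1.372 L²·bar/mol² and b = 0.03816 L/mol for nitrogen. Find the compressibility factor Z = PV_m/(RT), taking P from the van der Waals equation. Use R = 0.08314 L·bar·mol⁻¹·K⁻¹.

P = RT/(V_m − b) − a/V_m² = (0.08314)(186.5)/(0.4286 − 0.03816) − 1.372/(0.4286)²
  = 15.506/0.39044 − 7.4688 = 39.714 − 7.4688 = 32.245 bar
Z = PV_m/(RT) = (32.245)(0.4286)/((0.08314)(186.5)) = 13.820/15.506 = 0.8913

Z ≈ 0.8913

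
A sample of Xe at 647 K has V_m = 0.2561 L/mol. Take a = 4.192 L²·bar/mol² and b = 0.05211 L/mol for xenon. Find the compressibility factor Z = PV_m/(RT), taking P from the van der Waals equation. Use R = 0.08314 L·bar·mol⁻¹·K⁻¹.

P = RT/(V_m − b) − a/V_m² = (0.08314)(647)/(0.2561 − 0.05211) − 4.192/(0.2561)²
  = 53.792/0.20399 − 63.915 = 263.70 − 63.915 = 199.79 bar
Z = PV_m/(RT) = (199.79)(0.2561)/((0.08314)(647)) = 51.166/53.792 = 0.9512

Z ≈ 0.9512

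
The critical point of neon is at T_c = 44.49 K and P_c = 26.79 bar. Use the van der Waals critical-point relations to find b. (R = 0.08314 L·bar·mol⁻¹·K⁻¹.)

From T_c = 8a/(27Rb) and P_c = a/(27b²): b = R T_c/(8 P_c).
b = (0.08314)(44.49)/(8×26.79) = 3.6989/214.32 = 0.01726 L/mol

b ≈ 0.01726 L/mol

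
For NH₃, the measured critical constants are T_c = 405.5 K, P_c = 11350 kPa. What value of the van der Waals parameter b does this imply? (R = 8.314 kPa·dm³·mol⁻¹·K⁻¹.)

b ≈ 0.03713 dm³/mol

From T_c = 8a/(27Rb) and P_c = a/(27b²): b = R T_c/(8 P_c).
b = (8.314)(405.5)/(8×11350) = 3371.3/90800 = 0.03713 dm³/mol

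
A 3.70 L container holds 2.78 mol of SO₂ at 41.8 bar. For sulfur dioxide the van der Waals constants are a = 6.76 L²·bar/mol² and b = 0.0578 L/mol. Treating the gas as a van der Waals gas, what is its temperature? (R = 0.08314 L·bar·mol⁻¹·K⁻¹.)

T = (P + a n²/V²)(V − nb)/(nR)
P + a n²/V² = 41.8 + (6.76)(2.78)²/(3.70)² = 45.616 bar
V − nb = 3.70 − (2.78)(0.0578) = 3.5393 L
T = (45.616)(3.5393)/((2.78)(0.08314)) = 698.5 K

T ≈ 698.5 K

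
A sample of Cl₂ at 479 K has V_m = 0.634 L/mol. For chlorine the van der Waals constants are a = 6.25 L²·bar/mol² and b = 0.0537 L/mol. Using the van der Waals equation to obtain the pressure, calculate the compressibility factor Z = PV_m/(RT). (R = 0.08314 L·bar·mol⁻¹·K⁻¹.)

P = RT/(V_m − b) − a/V_m² = (0.08314)(479)/(0.634 − 0.0537) − 6.25/(0.634)²
  = 39.824/0.58030 − 15.549 = 68.627 − 15.549 = 53.078 bar
Z = PV_m/(RT) = (53.078)(0.634)/((0.08314)(479)) = 33.651/39.824 = 0.8450

Z ≈ 0.8450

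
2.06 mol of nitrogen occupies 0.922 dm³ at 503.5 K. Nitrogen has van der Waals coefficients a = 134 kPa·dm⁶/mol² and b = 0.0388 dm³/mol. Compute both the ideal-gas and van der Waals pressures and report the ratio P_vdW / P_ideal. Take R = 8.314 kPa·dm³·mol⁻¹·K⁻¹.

P_vdW / P_ideal ≈ 1.023

Ideal: P_ideal = nRT/V = (2.06)(8.314)(503.5)/0.922 = 9352.89 kPa
vdW: P = nRT/(V − nb) − a n²/V² = 8623.36/0.842072 − 568.642/0.850084 = 10240.6 − 668.924 = 9571.7 kPa
Ratio = 9571.7/9352.89 = 1.023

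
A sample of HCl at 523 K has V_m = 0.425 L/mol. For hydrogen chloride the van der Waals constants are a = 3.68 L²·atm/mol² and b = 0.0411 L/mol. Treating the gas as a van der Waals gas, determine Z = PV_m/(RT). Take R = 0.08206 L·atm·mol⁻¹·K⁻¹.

Z ≈ 0.9053

P = RT/(V_m − b) − a/V_m² = (0.08206)(523)/(0.425 − 0.0411) − 3.68/(0.425)²
  = 42.917/0.38390 − 20.374 = 111.79 − 20.374 = 91.42 atm
Z = PV_m/(RT) = (91.42)(0.425)/((0.08206)(523)) = 38.854/42.917 = 0.9053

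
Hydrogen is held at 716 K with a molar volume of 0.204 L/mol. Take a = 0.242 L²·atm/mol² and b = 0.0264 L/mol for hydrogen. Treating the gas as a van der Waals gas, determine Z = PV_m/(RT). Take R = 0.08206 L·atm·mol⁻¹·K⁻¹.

P = RT/(V_m − b) − a/V_m² = (0.08206)(716)/(0.204 − 0.0264) − 0.242/(0.204)²
  = 58.755/0.17760 − 5.8151 = 330.83 − 5.8151 = 325.01 atm
Z = PV_m/(RT) = (325.01)(0.204)/((0.08206)(716)) = 66.302/58.755 = 1.128

Z ≈ 1.128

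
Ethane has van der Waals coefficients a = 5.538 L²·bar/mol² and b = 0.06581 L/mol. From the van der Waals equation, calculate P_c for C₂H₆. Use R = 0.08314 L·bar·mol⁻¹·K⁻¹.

For a van der Waals gas, P_c = a/(27b²).
P_c = 5.538/(27×(0.06581)²) = 5.538/0.11694 = 47.36 bar

P_c ≈ 47.36 bar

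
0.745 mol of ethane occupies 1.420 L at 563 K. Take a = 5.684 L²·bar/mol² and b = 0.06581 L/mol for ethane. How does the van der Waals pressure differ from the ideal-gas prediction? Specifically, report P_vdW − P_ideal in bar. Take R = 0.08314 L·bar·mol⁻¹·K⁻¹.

ΔP ≈ -0.686 bar

Ideal: P_ideal = nRT/V = (0.745)(0.08314)(563)/1.420 = 24.5576 bar
vdW: P = nRT/(V − nb) − a n²/V² = 34.8718/1.37097 − 3.15476/2.01640 = 25.4359 − 1.56455 = 23.8714 bar
ΔP = 23.8714 − 24.5576 = -0.686 bar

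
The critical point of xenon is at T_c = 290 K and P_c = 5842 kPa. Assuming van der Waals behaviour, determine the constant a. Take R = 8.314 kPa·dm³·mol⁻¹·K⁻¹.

From T_c = 8a/(27Rb) and P_c = a/(27b²): a = 27 R² T_c²/(64 P_c).
a = 27×(8.314)²×(290)²/(64×5842) = 156956679/373888 = 419.8 kPa·dm⁶/mol²

a ≈ 419.8 kPa·dm⁶/mol²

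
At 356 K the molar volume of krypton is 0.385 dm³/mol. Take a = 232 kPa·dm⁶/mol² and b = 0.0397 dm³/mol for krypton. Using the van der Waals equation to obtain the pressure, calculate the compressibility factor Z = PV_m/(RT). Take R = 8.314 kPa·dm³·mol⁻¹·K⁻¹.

P = RT/(V_m − b) − a/V_m² = (8.314)(356)/(0.385 − 0.0397) − 232/(0.385)²
  = 2959.8/0.34530 − 1565.2 = 8571.7 − 1565.2 = 7006.5 kPa
Z = PV_m/(RT) = (7006.5)(0.385)/((8.314)(356)) = 2697.5/2959.8 = 0.9114

Z ≈ 0.9114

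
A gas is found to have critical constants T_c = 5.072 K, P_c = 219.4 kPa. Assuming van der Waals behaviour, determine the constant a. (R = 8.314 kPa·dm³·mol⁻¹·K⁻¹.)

a ≈ 3.419 kPa·dm⁶/mol²

From T_c = 8a/(27Rb) and P_c = a/(27b²): a = 27 R² T_c²/(64 P_c).
a = 27×(8.314)²×(5.072)²/(64×219.4) = 48011/14042 = 3.419 kPa·dm⁶/mol²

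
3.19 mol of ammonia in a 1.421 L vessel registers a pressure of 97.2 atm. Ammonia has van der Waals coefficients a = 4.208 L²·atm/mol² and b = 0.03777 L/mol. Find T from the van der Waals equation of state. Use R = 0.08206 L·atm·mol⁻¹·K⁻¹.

T ≈ 588.3 K

T = (P + a n²/V²)(V − nb)/(nR)
P + a n²/V² = 97.2 + (4.208)(3.19)²/(1.421)² = 118.41 atm
V − nb = 1.421 − (3.19)(0.03777) = 1.3005 L
T = (118.41)(1.3005)/((3.19)(0.08206)) = 588.3 K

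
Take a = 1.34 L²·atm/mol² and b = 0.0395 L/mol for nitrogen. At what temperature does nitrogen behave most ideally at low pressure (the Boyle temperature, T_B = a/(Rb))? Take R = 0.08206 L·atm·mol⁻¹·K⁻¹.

For a van der Waals gas the second virial coefficient B₂ = b − a/(RT) vanishes at T_B = a/(Rb).
T_B = 1.34/(0.08206×0.0395) = 1.34/0.0032414 = 413.4 K

T_B ≈ 413.4 K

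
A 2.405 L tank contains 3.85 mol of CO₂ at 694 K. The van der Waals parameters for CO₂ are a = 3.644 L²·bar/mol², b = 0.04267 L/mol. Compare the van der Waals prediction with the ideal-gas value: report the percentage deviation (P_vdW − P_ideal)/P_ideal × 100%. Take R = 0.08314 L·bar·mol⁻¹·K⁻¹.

Ideal: P_ideal = nRT/V = (3.85)(0.08314)(694)/2.405 = 92.3666 bar
vdW: P = nRT/(V − nb) − a n²/V² = 222.142/2.24072 − 54.0132/5.78403 = 99.1387 − 9.33833 = 89.8004 bar
% deviation = (89.8004 − 92.3666)/92.3666 × 100% = -2.78%

-2.78 %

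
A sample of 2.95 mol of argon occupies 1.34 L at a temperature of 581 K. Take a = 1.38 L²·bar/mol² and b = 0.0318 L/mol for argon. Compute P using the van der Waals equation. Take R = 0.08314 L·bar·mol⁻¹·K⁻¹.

P ≈ 107.7 bar

P = nRT/(V − nb) − a n²/V²
nRT/(V − nb) = (2.95)(0.08314)(581)/(1.34 − 2.95×0.0318) = 142.50/1.2462 = 114.35 bar
a n²/V² = (1.38)(2.95)²/(1.34)² = 6.6883 bar
P = 114.35 − 6.6883 = 107.7 bar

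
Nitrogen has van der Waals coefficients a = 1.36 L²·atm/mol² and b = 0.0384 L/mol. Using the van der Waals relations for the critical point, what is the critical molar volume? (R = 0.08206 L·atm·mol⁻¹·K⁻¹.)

For a van der Waals gas, V_m,c = 3b.
V_m,c = 3×0.0384 = 0.1152 L/mol

V_m,c ≈ 0.1152 L/mol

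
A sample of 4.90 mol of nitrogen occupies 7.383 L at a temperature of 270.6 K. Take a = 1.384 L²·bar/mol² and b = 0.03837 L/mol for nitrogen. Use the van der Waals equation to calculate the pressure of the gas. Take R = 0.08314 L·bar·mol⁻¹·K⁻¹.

P = nRT/(V − nb) − a n²/V²
nRT/(V − nb) = (4.90)(0.08314)(270.6)/(7.383 − 4.90×0.03837) = 110.24/7.1950 = 15.322 bar
a n²/V² = (1.384)(4.90)²/(7.383)² = 0.60962 bar
P = 15.322 − 0.60962 = 14.71 bar

P ≈ 14.71 bar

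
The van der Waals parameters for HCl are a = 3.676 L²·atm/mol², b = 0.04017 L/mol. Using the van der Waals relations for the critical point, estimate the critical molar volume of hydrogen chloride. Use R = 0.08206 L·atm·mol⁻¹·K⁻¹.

For a van der Waals gas, V_m,c = 3b.
V_m,c = 3×0.04017 = 0.1205 L/mol

V_m,c ≈ 0.1205 L/mol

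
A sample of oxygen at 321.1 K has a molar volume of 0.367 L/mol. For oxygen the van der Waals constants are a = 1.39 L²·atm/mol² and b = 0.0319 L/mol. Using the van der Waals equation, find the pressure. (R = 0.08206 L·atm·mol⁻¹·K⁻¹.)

P ≈ 68.31 atm

P = RT/(V_m − b) − a/V_m²
RT/(V_m − b) = (0.08206)(321.1)/(0.367 − 0.0319) = 26.349/0.33510 = 78.630 atm
a/V_m² = 1.39/(0.367)² = 10.320 atm
P = 78.630 − 10.320 = 68.31 atm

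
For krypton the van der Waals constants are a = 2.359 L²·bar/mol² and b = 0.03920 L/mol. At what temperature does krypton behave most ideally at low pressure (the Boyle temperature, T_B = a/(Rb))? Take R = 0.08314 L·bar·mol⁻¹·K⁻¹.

T_B ≈ 723.8 K

For a van der Waals gas the second virial coefficient B₂ = b − a/(RT) vanishes at T_B = a/(Rb).
T_B = 2.359/(0.08314×0.03920) = 2.359/0.0032591 = 723.8 K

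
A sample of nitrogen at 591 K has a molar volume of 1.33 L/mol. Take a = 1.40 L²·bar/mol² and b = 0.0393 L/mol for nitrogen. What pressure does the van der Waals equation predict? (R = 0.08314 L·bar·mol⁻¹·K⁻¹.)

P = RT/(V_m − b) − a/V_m²
RT/(V_m − b) = (0.08314)(591)/(1.33 − 0.0393) = 49.136/1.2907 = 38.069 bar
a/V_m² = 1.40/(1.33)² = 0.79145 bar
P = 38.069 − 0.79145 = 37.28 bar

P ≈ 37.28 bar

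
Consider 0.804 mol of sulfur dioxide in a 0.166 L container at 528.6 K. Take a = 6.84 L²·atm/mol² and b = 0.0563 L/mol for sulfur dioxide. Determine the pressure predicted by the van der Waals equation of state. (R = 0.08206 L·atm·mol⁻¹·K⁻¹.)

P = nRT/(V − nb) − a n²/V²
nRT/(V − nb) = (0.804)(0.08206)(528.6)/(0.166 − 0.804×0.0563) = 34.875/0.12073 = 288.87 atm
a n²/V² = (6.84)(0.804)²/(0.166)² = 160.45 atm
P = 288.87 − 160.45 = 128.4 atm

P ≈ 128.4 atm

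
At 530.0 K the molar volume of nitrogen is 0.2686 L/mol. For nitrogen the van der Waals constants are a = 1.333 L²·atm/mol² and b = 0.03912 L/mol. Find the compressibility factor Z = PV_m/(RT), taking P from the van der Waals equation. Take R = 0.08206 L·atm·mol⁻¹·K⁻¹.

Z ≈ 1.056

P = RT/(V_m − b) − a/V_m² = (0.08206)(530.0)/(0.2686 − 0.03912) − 1.333/(0.2686)²
  = 43.492/0.22948 − 18.476 = 189.52 − 18.476 = 171.04 atm
Z = PV_m/(RT) = (171.04)(0.2686)/((0.08206)(530.0)) = 45.941/43.492 = 1.056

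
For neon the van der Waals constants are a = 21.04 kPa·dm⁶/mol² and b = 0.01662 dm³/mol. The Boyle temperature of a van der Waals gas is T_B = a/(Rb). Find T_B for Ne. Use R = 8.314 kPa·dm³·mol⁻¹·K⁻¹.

T_B ≈ 152.3 K

For a van der Waals gas the second virial coefficient B₂ = b − a/(RT) vanishes at T_B = a/(Rb).
T_B = 21.04/(8.314×0.01662) = 21.04/0.13818 = 152.3 K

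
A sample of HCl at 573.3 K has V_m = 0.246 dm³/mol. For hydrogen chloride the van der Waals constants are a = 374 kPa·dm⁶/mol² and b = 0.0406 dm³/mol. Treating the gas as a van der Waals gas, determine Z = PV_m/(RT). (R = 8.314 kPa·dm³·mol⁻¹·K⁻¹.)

P = RT/(V_m − b) − a/V_m² = (8.314)(573.3)/(0.246 − 0.0406) − 374/(0.246)²
  = 4766.4/0.20540 − 6180.2 = 23205 − 6180.2 = 17025 kPa
Z = PV_m/(RT) = (17025)(0.246)/((8.314)(573.3)) = 4188.2/4766.4 = 0.8787

Z ≈ 0.8787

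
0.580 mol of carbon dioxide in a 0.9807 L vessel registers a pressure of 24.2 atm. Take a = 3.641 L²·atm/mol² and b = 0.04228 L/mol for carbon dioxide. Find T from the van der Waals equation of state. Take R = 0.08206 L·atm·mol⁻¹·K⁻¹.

T ≈ 511.8 K

T = (P + a n²/V²)(V − nb)/(nR)
P + a n²/V² = 24.2 + (3.641)(0.580)²/(0.9807)² = 25.474 atm
V − nb = 0.9807 − (0.580)(0.04228) = 0.95618 L
T = (25.474)(0.95618)/((0.580)(0.08206)) = 511.8 K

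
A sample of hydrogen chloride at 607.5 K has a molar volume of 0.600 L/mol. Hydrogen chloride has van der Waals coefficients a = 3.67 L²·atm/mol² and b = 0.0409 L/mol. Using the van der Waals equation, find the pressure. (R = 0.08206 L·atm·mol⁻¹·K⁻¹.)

P = RT/(V_m − b) − a/V_m²
RT/(V_m − b) = (0.08206)(607.5)/(0.600 − 0.0409) = 49.851/0.55910 = 89.163 atm
a/V_m² = 3.67/(0.600)² = 10.194 atm
P = 89.163 − 10.194 = 78.97 atm

P ≈ 78.97 atm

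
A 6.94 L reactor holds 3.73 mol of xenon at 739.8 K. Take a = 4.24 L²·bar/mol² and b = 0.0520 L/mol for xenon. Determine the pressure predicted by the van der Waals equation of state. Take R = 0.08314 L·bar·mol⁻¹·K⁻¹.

P = nRT/(V − nb) − a n²/V²
nRT/(V − nb) = (3.73)(0.08314)(739.8)/(6.94 − 3.73×0.0520) = 229.42/6.7460 = 34.008 bar
a n²/V² = (4.24)(3.73)²/(6.94)² = 1.2248 bar
P = 34.008 − 1.2248 = 32.78 bar

P ≈ 32.78 bar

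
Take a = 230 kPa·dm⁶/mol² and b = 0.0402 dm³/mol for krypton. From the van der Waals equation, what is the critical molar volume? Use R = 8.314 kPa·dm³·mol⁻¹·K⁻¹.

V_m,c ≈ 0.1206 dm³/mol

For a van der Waals gas, V_m,c = 3b.
V_m,c = 3×0.0402 = 0.1206 dm³/mol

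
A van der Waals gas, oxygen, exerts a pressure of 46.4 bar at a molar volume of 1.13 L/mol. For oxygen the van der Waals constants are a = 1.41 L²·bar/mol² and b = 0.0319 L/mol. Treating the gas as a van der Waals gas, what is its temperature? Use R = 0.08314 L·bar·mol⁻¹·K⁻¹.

T = (P + a/V_m²)(V_m − b)/R
P + a/V_m² = 46.4 + 1.41/(1.13)² = 47.504 bar
V_m − b = 1.13 − 0.0319 = 1.0981 L/mol
T = (47.504)(1.0981)/0.08314 = 627.4 K

T ≈ 627.4 K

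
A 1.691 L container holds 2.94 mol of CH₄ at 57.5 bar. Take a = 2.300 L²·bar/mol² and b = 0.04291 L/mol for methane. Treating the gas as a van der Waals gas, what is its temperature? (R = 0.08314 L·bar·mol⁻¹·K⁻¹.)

T ≈ 412.6 K

T = (P + a n²/V²)(V − nb)/(nR)
P + a n²/V² = 57.5 + (2.300)(2.94)²/(1.691)² = 64.452 bar
V − nb = 1.691 − (2.94)(0.04291) = 1.5648 L
T = (64.452)(1.5648)/((2.94)(0.08314)) = 412.6 K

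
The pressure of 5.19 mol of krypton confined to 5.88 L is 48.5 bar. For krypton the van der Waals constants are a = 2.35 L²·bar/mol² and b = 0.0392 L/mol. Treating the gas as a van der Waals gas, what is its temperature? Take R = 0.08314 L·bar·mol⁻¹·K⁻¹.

T ≈ 662.1 K

T = (P + a n²/V²)(V − nb)/(nR)
P + a n²/V² = 48.5 + (2.35)(5.19)²/(5.88)² = 50.331 bar
V − nb = 5.88 − (5.19)(0.0392) = 5.6766 L
T = (50.331)(5.6766)/((5.19)(0.08314)) = 662.1 K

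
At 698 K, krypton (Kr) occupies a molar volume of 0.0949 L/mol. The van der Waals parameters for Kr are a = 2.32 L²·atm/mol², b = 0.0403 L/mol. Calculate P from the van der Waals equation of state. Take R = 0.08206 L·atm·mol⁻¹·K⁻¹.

P ≈ 791.4 atm

P = RT/(V_m − b) − a/V_m²
RT/(V_m − b) = (0.08206)(698)/(0.0949 − 0.0403) = 57.278/0.054600 = 1049.0 atm
a/V_m² = 2.32/(0.0949)² = 257.61 atm
P = 1049.0 − 257.61 = 791.4 atm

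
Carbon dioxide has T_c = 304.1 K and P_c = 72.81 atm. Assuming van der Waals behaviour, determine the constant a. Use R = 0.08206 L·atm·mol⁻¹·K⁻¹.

From T_c = 8a/(27Rb) and P_c = a/(27b²): a = 27 R² T_c²/(64 P_c).
a = 27×(0.08206)²×(304.1)²/(64×72.81) = 16814/4659.8 = 3.608 L²·atm/mol²

a ≈ 3.608 L²·atm/mol²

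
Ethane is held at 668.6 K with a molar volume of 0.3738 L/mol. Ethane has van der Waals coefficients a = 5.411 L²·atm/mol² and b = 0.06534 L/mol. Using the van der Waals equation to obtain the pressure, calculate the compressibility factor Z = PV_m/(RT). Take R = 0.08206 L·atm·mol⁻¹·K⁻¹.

P = RT/(V_m − b) − a/V_m² = (0.08206)(668.6)/(0.3738 − 0.06534) − 5.411/(0.3738)²
  = 54.865/0.30846 − 38.726 = 177.87 − 38.726 = 139.14 atm
Z = PV_m/(RT) = (139.14)(0.3738)/((0.08206)(668.6)) = 52.011/54.865 = 0.9480

Z ≈ 0.9480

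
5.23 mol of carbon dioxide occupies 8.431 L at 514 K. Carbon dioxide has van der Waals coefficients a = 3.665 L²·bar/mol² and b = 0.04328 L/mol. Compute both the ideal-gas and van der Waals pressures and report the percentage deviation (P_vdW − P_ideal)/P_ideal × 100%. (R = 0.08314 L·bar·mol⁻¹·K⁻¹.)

Ideal: P_ideal = nRT/V = (5.23)(0.08314)(514)/8.431 = 26.5091 bar
vdW: P = nRT/(V − nb) − a n²/V² = 223.499/8.20465 − 100.248/71.0818 = 27.2405 − 1.41032 = 25.8302 bar
% deviation = (25.8302 − 26.5091)/26.5091 × 100% = -2.56%

-2.56 %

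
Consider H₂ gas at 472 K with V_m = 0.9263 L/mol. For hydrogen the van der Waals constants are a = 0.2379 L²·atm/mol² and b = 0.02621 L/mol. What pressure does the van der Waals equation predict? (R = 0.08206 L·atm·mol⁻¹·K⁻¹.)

P ≈ 42.75 atm

P = RT/(V_m − b) − a/V_m²
RT/(V_m − b) = (0.08206)(472)/(0.9263 − 0.02621) = 38.732/0.90009 = 43.031 atm
a/V_m² = 0.2379/(0.9263)² = 0.27726 atm
P = 43.031 − 0.27726 = 42.75 atm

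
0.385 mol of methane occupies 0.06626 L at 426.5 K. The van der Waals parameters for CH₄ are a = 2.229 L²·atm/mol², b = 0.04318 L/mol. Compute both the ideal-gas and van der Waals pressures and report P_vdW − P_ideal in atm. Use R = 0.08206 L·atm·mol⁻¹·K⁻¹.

ΔP ≈ -7.14 atm

Ideal: P_ideal = nRT/V = (0.385)(0.08206)(426.5)/0.06626 = 203.357 atm
vdW: P = nRT/(V − nb) − a n²/V² = 13.4745/0.0496357 − 0.330394/0.00439039 = 271.468 − 75.2539 = 196.214 atm
ΔP = 196.214 − 203.357 = -7.14 atm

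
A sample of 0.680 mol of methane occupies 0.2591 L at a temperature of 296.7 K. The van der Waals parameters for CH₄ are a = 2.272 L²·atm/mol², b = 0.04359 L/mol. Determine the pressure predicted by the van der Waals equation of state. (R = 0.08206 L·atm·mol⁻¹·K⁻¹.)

P = nRT/(V − nb) − a n²/V²
nRT/(V − nb) = (0.680)(0.08206)(296.7)/(0.2591 − 0.680×0.04359) = 16.556/0.22946 = 72.152 atm
a n²/V² = (2.272)(0.680)²/(0.2591)² = 15.649 atm
P = 72.152 − 15.649 = 56.50 atm

P ≈ 56.50 atm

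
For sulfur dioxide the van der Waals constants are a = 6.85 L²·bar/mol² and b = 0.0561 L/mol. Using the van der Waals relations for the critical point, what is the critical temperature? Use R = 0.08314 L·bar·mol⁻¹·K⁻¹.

T_c ≈ 435.2 K

For a van der Waals gas, T_c = 8a/(27Rb).
T_c = 8×6.85/(27×0.08314×0.0561) = 54.800/0.12593 = 435.2 K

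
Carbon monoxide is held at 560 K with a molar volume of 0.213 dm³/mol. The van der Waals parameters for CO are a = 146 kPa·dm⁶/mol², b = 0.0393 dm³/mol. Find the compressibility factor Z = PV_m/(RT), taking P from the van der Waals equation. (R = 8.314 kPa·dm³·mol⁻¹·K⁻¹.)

Z ≈ 1.079

P = RT/(V_m − b) − a/V_m² = (8.314)(560)/(0.213 − 0.0393) − 146/(0.213)²
  = 4655.8/0.17370 − 3218.1 = 26804 − 3218.1 = 23586 kPa
Z = PV_m/(RT) = (23586)(0.213)/((8.314)(560)) = 5023.8/4655.8 = 1.079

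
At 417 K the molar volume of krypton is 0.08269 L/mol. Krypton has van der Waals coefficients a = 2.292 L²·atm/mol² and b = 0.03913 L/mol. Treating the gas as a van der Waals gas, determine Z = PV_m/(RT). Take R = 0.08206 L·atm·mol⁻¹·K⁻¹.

Z ≈ 1.088

P = RT/(V_m − b) − a/V_m² = (0.08206)(417)/(0.08269 − 0.03913) − 2.292/(0.08269)²
  = 34.219/0.043560 − 335.20 = 785.56 − 335.20 = 450.36 atm
Z = PV_m/(RT) = (450.36)(0.08269)/((0.08206)(417)) = 37.240/34.219 = 1.088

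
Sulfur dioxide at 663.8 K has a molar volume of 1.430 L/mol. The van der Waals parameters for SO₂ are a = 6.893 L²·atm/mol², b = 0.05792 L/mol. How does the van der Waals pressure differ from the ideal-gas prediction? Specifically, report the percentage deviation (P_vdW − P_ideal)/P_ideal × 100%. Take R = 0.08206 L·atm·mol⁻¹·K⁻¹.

-4.63 %

Ideal: P_ideal = RT/V_m = (0.08206)(663.8)/1.430 = 38.0919 atm
vdW: P = RT/(V_m − b) − a/V_m² = 54.4714/1.37208 − 6.893/2.04490 = 39.6999 − 3.37082 = 36.3291 atm
% deviation = (36.3291 − 38.0919)/38.0919 × 100% = -4.63%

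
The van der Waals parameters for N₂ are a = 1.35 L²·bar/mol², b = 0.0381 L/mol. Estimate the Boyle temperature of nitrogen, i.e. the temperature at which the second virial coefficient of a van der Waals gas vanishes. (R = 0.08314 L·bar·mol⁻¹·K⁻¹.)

T_B ≈ 426.2 K

For a van der Waals gas the second virial coefficient B₂ = b − a/(RT) vanishes at T_B = a/(Rb).
T_B = 1.35/(0.08314×0.0381) = 1.35/0.0031676 = 426.2 K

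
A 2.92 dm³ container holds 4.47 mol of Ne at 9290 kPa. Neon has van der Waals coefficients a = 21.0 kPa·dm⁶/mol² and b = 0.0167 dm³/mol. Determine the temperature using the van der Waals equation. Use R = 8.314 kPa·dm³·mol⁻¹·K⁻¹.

T ≈ 715.0 K

T = (P + a n²/V²)(V − nb)/(nR)
P + a n²/V² = 9290 + (21.0)(4.47)²/(2.92)² = 9339.2 kPa
V − nb = 2.92 − (4.47)(0.0167) = 2.8454 dm³
T = (9339.2)(2.8454)/((4.47)(8.314)) = 715.0 K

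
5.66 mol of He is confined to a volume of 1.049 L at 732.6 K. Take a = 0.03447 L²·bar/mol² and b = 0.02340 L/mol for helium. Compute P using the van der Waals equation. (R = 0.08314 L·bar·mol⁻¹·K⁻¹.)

P ≈ 375.1 bar

P = nRT/(V − nb) − a n²/V²
nRT/(V − nb) = (5.66)(0.08314)(732.6)/(1.049 − 5.66×0.02340) = 344.74/0.91656 = 376.12 bar
a n²/V² = (0.03447)(5.66)²/(1.049)² = 1.0035 bar
P = 376.12 − 1.0035 = 375.1 bar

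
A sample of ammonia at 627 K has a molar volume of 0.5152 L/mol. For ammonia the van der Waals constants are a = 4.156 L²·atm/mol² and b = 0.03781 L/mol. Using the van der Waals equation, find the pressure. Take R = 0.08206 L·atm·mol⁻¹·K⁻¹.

P = RT/(V_m − b) − a/V_m²
RT/(V_m − b) = (0.08206)(627)/(0.5152 − 0.03781) = 51.452/0.47739 = 107.78 atm
a/V_m² = 4.156/(0.5152)² = 15.658 atm
P = 107.78 − 15.658 = 92.12 atm

P ≈ 92.12 atm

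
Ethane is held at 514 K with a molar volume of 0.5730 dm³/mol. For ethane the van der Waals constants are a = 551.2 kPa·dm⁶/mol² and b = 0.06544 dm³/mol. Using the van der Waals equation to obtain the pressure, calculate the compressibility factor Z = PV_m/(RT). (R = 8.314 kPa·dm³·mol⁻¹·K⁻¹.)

P = RT/(V_m − b) − a/V_m² = (8.314)(514)/(0.5730 − 0.06544) − 551.2/(0.5730)²
  = 4273.4/0.50756 − 1678.8 = 8419.5 − 1678.8 = 6740.7 kPa
Z = PV_m/(RT) = (6740.7)(0.5730)/((8.314)(514)) = 3862.4/4273.4 = 0.9038

Z ≈ 0.9038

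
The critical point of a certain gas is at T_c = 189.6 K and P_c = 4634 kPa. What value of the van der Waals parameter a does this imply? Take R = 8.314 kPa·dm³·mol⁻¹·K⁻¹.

From T_c = 8a/(27Rb) and P_c = a/(27b²): a = 27 R² T_c²/(64 P_c).
a = 27×(8.314)²×(189.6)²/(64×4634) = 67090414/296576 = 226.2 kPa·dm⁶/mol²

a ≈ 226.2 kPa·dm⁶/mol²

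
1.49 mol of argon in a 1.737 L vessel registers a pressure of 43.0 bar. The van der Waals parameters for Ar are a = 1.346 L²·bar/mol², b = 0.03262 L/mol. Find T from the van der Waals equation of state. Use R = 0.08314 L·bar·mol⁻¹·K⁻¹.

T = (P + a n²/V²)(V − nb)/(nR)
P + a n²/V² = 43.0 + (1.346)(1.49)²/(1.737)² = 43.990 bar
V − nb = 1.737 − (1.49)(0.03262) = 1.6884 L
T = (43.990)(1.6884)/((1.49)(0.08314)) = 599.6 K

T ≈ 599.6 K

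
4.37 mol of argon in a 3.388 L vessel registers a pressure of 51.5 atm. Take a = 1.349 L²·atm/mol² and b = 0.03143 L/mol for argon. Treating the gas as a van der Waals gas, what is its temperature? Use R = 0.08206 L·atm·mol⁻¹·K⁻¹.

T ≈ 487.2 K

T = (P + a n²/V²)(V − nb)/(nR)
P + a n²/V² = 51.5 + (1.349)(4.37)²/(3.388)² = 53.744 atm
V − nb = 3.388 − (4.37)(0.03143) = 3.2507 L
T = (53.744)(3.2507)/((4.37)(0.08206)) = 487.2 K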